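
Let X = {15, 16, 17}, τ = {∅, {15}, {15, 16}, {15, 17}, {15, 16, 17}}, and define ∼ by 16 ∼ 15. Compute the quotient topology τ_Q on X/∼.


X/∼ = {[15=16], [17]}; |τ_Q| = 3.

Equivalence classes: [15=16], [17].
Quotient map π: X → X/∼ sends 15 ↦ [15=16], 16 ↦ [15=16], 17 ↦ [17].
For each subset V ⊆ X/∼, compute π^{-1}(V) ⊆ X and check whether π^{-1}(V) ∈ τ. V is open in τ_Q iff π^{-1}(V) ∈ τ.
  V = {}: π^{-1}(V) = ∅ ∈ τ ✓.
  V = {[15=16]}: π^{-1}(V) = {15, 16} ∈ τ ✓.
  V = {[17]}: π^{-1}(V) = {17} ∉ τ ✗.
  V = {[15=16], [17]}: π^{-1}(V) = {15, 16, 17} ∈ τ ✓.
Open sets in the quotient: τ_Q = {{}, {[15=16]}, {[15=16], [17]}} (3 elements).


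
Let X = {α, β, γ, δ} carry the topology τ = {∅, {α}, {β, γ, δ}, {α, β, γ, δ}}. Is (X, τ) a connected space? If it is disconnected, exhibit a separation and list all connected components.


(X, τ) is disconnected; components = [{α}, {β, γ, δ}].

Find clopen sets (U ∈ τ with X ∖ U ∈ τ):
  U = ∅, X ∖ U = {α, β, γ, δ} — both open, so U is clopen.
  U = {α}, X ∖ U = {β, γ, δ} — both open, so U is clopen.
  U = {β, γ, δ}, X ∖ U = {α} — both open, so U is clopen.
  U = {α, β, γ, δ}, X ∖ U = ∅ — both open, so U is clopen.
Nontrivial clopen(s) exist: e.g. {β, γ, δ}. So (X, τ) is disconnected.
Compute connected components by grouping points that agree on all clopens:
  component: {α}
  component: {β, γ, δ}


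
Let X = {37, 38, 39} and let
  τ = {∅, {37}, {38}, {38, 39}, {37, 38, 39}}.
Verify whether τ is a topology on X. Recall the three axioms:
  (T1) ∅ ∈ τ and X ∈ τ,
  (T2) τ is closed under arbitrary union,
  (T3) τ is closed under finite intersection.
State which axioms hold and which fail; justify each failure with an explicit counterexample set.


τ is NOT a topology on X.

Axiom (T1): ∅ ∈ τ? Yes; X ∈ τ? Yes.
Axiom (T2/T3): check pairwise unions and intersections of members of τ.
Counterexample for (T2): {37} ∪ {38} = {37, 38} ∉ τ. Therefore τ is NOT a topology.


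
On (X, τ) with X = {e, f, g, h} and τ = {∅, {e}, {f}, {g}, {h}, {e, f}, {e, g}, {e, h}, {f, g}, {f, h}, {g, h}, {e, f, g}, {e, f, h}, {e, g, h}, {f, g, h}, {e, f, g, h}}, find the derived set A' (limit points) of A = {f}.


A' = ∅

For each x ∈ X, list the open sets U ∈ τ with x ∈ U, then check whether U ∩ (A ∖ {x}) ≠ ∅ for every such U.
  x = e: open {e} ∋ x has {e} ∩ (A ∖ {e}) = ∅, so x is NOT a limit point.
  x = f: open {f} ∋ x has {f} ∩ (A ∖ {f}) = ∅, so x is NOT a limit point.
  x = g: open {g} ∋ x has {g} ∩ (A ∖ {g}) = ∅, so x is NOT a limit point.
  x = h: open {h} ∋ x has {h} ∩ (A ∖ {h}) = ∅, so x is NOT a limit point.
Collecting: A' = ∅.


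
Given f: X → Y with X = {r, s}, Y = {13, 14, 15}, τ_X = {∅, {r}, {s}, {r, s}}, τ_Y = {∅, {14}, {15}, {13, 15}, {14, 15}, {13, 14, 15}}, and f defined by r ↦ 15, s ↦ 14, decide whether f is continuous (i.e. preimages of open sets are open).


f IS continuous.

Compute f^{-1}(U) for each U ∈ τ_Y:
  U = ∅: f^{-1}(U) = ∅ ∈ τ_X ✓.
  U = {14}: f^{-1}(U) = {s} ∈ τ_X ✓.
  U = {15}: f^{-1}(U) = {r} ∈ τ_X ✓.
  U = {13, 15}: f^{-1}(U) = {r} ∈ τ_X ✓.
  U = {14, 15}: f^{-1}(U) = {r, s} ∈ τ_X ✓.
  U = {13, 14, 15}: f^{-1}(U) = {r, s} ∈ τ_X ✓.
Every preimage lies in τ_X, so f IS continuous.


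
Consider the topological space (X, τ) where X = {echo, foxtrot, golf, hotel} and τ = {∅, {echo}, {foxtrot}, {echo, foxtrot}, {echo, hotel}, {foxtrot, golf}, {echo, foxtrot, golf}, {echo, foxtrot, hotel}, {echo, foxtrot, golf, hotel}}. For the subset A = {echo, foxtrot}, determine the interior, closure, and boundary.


int(A) = {echo, foxtrot}, cl(A) = {echo, foxtrot, golf, hotel}, ∂A = {golf, hotel}.

Closed sets in (X, τ) are complements of opens:
  closed(X, τ) = {∅, {golf}, {hotel}, {echo, hotel}, {foxtrot, golf}, {golf, hotel}, {echo, golf, hotel}, {foxtrot, golf, hotel}, {echo, foxtrot, golf, hotel}}.
int(A) = ⋃ {U ∈ τ : U ⊆ A}. Opens contained in A: ∅, {echo}, {foxtrot}, {echo, foxtrot}.
Taking the union of these: int(A) = {echo, foxtrot}.
cl(A) = ⋂ {C closed : A ⊆ C}. Closed sets containing A: {echo, foxtrot, golf, hotel}.
Intersecting these: cl(A) = {echo, foxtrot, golf, hotel}.
∂A = cl(A) ∖ int(A) = {echo, foxtrot, golf, hotel} ∖ {echo, foxtrot} = {golf, hotel}.


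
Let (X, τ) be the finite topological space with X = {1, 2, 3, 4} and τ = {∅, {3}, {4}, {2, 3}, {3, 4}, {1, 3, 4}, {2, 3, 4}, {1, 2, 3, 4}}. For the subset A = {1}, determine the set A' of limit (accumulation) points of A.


A' = ∅

For each x ∈ X, list the open sets U ∈ τ with x ∈ U, then check whether U ∩ (A ∖ {x}) ≠ ∅ for every such U.
  x = 1: open {1, 3, 4} ∋ x has {1, 3, 4} ∩ (A ∖ {1}) = ∅, so x is NOT a limit point.
  x = 2: open {2, 3} ∋ x has {2, 3} ∩ (A ∖ {2}) = ∅, so x is NOT a limit point.
  x = 3: open {3} ∋ x has {3} ∩ (A ∖ {3}) = ∅, so x is NOT a limit point.
  x = 4: open {4} ∋ x has {4} ∩ (A ∖ {4}) = ∅, so x is NOT a limit point.
Collecting: A' = ∅.


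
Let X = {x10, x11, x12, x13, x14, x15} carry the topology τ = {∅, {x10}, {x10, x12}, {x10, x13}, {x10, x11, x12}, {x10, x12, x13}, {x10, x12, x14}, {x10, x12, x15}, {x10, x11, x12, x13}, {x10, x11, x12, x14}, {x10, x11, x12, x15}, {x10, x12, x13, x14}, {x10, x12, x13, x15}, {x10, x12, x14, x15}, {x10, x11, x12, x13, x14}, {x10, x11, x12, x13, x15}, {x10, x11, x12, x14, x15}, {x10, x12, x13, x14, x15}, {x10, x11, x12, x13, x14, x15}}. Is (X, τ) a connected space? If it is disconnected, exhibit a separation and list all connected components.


(X, τ) is connected.

Find clopen sets (U ∈ τ with X ∖ U ∈ τ):
  U = ∅, X ∖ U = {x10, x11, x12, x13, x14, x15} — both open, so U is clopen.
  U = {x10, x11, x12, x13, x14, x15}, X ∖ U = ∅ — both open, so U is clopen.
Only trivial clopens (∅ and X) exist, so (X, τ) is connected.
Compute connected components by grouping points that agree on all clopens:
  component: {x10, x11, x12, x13, x14, x15}


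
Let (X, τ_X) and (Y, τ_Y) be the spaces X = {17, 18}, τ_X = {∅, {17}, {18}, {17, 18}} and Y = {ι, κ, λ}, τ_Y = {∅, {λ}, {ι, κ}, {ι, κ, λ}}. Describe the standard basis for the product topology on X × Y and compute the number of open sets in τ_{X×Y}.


Basis B = {∅ × ∅, {17} × {λ}, {18} × {λ}, {17} × {ι, κ}, {17, 18} × {λ}, {18} × {ι, κ}, {17} × {ι, κ, λ}, {18} × {ι, κ, λ}, {17, 18} × {ι, κ}, {17, 18} × {ι, κ, λ}}; |τ_{X×Y}| = 16.

Enumerate products U × V with U ∈ τ_X, V ∈ τ_Y (deduplicated):
  ∅ × ∅ = {} (∅)
  {17} × {λ} = {(17,λ)}
  {18} × {λ} = {(18,λ)}
  {17} × {ι, κ} = {(17,ι), (17,κ)}
  {17, 18} × {λ} = {(17,λ), (18,λ)}
  {18} × {ι, κ} = {(18,ι), (18,κ)}
  {17} × {ι, κ, λ} = {(17,ι), (17,κ), (17,λ)}
  {18} × {ι, κ, λ} = {(18,ι), (18,κ), (18,λ)}
  {17, 18} × {ι, κ} = {(17,ι), (17,κ), (18,ι), (18,κ)}
  {17, 18} × {ι, κ, λ} = {(17,ι), (17,κ), (17,λ), (18,ι), (18,κ), (18,λ)}
These 10 distinct sets form the basis B.
Close under arbitrary unions to get τ_{X×Y}; counting gives |τ_{X×Y}| = 16.


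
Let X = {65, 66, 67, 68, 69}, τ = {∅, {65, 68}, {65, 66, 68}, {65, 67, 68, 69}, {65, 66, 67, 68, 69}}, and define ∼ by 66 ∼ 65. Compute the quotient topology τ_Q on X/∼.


X/∼ = {[65=66], [67], [68], [69]}; |τ_Q| = 3.

Equivalence classes: [65=66], [67], [68], [69].
Quotient map π: X → X/∼ sends 65 ↦ [65=66], 66 ↦ [65=66], 67 ↦ [67], 68 ↦ [68], 69 ↦ [69].
For each subset V ⊆ X/∼, compute π^{-1}(V) ⊆ X and check whether π^{-1}(V) ∈ τ. V is open in τ_Q iff π^{-1}(V) ∈ τ.
  V = {}: π^{-1}(V) = ∅ ∈ τ ✓.
  V = {[65=66]}: π^{-1}(V) = {65, 66} ∉ τ ✗.
  V = {[67]}: π^{-1}(V) = {67} ∉ τ ✗.
  V = {[65=66], [67]}: π^{-1}(V) = {65, 66, 67} ∉ τ ✗.
  V = {[68]}: π^{-1}(V) = {68} ∉ τ ✗.
  V = {[65=66], [68]}: π^{-1}(V) = {65, 66, 68} ∈ τ ✓.
  V = {[67], [68]}: π^{-1}(V) = {67, 68} ∉ τ ✗.
  V = {[65=66], [67], [68]}: π^{-1}(V) = {65, 66, 67, 68} ∉ τ ✗.
  V = {[69]}: π^{-1}(V) = {69} ∉ τ ✗.
  V = {[65=66], [69]}: π^{-1}(V) = {65, 66, 69} ∉ τ ✗.
  V = {[67], [69]}: π^{-1}(V) = {67, 69} ∉ τ ✗.
  V = {[65=66], [67], [69]}: π^{-1}(V) = {65, 66, 67, 69} ∉ τ ✗.
  V = {[68], [69]}: π^{-1}(V) = {68, 69} ∉ τ ✗.
  V = {[65=66], [68], [69]}: π^{-1}(V) = {65, 66, 68, 69} ∉ τ ✗.
  V = {[67], [68], [69]}: π^{-1}(V) = {67, 68, 69} ∉ τ ✗.
  V = {[65=66], [67], [68], [69]}: π^{-1}(V) = {65, 66, 67, 68, 69} ∈ τ ✓.
Open sets in the quotient: τ_Q = {{}, {[65=66], [68]}, {[65=66], [67], [68], [69]}} (3 elements).


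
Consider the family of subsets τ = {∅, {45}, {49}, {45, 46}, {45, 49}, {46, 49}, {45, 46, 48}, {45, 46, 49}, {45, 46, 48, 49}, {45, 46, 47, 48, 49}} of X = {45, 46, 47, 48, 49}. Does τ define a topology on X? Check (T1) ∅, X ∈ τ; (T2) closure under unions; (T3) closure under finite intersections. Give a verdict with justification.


τ is NOT a topology on X.

Axiom (T1): ∅ ∈ τ? Yes; X ∈ τ? Yes.
Axiom (T2/T3): check pairwise unions and intersections of members of τ.
Counterexample for (T3): {45, 46} ∩ {46, 49} = {46} ∉ τ. Therefore τ is NOT a topology.


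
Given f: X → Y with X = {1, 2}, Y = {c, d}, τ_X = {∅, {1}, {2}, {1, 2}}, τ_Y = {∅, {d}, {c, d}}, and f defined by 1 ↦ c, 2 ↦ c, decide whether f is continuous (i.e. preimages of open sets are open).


f IS continuous.

Compute f^{-1}(U) for each U ∈ τ_Y:
  U = ∅: f^{-1}(U) = ∅ ∈ τ_X ✓.
  U = {d}: f^{-1}(U) = ∅ ∈ τ_X ✓.
  U = {c, d}: f^{-1}(U) = {1, 2} ∈ τ_X ✓.
Every preimage lies in τ_X, so f IS continuous.


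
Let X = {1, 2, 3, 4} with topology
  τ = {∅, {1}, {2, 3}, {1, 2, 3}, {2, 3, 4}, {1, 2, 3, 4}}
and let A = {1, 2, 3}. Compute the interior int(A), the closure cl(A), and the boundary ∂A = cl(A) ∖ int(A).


int(A) = {1, 2, 3}, cl(A) = {1, 2, 3, 4}, ∂A = {4}.

Closed sets in (X, τ) are complements of opens:
  closed(X, τ) = {∅, {1}, {4}, {1, 4}, {2, 3, 4}, {1, 2, 3, 4}}.
int(A) = ⋃ {U ∈ τ : U ⊆ A}. Opens contained in A: ∅, {1}, {2, 3}, {1, 2, 3}.
Taking the union of these: int(A) = {1, 2, 3}.
cl(A) = ⋂ {C closed : A ⊆ C}. Closed sets containing A: {1, 2, 3, 4}.
Intersecting these: cl(A) = {1, 2, 3, 4}.
∂A = cl(A) ∖ int(A) = {1, 2, 3, 4} ∖ {1, 2, 3} = {4}.


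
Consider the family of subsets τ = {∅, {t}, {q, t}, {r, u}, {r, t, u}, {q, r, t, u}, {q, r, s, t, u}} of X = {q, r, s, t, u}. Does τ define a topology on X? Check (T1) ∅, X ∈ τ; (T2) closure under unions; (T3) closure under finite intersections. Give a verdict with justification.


τ IS a topology on X.

Axiom (T1): ∅ ∈ τ? Yes; X ∈ τ? Yes.
Axiom (T2/T3): check pairwise unions and intersections of members of τ.
All pairwise intersections and unions checked — each lies in τ. Therefore τ satisfies (T1), (T2), (T3): it IS a topology on X.


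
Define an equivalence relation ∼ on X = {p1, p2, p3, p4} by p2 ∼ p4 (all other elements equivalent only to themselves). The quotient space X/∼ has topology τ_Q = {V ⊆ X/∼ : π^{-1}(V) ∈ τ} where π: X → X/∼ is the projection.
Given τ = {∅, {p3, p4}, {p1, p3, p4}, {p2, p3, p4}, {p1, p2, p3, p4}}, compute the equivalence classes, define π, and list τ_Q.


X/∼ = {[p1], [p2=p4], [p3]}; |τ_Q| = 3.

Equivalence classes: [p1], [p2=p4], [p3].
Quotient map π: X → X/∼ sends p1 ↦ [p1], p2 ↦ [p2=p4], p3 ↦ [p3], p4 ↦ [p2=p4].
For each subset V ⊆ X/∼, compute π^{-1}(V) ⊆ X and check whether π^{-1}(V) ∈ τ. V is open in τ_Q iff π^{-1}(V) ∈ τ.
  V = {}: π^{-1}(V) = ∅ ∈ τ ✓.
  V = {[p1]}: π^{-1}(V) = {p1} ∉ τ ✗.
  V = {[p2=p4]}: π^{-1}(V) = {p2, p4} ∉ τ ✗.
  V = {[p1], [p2=p4]}: π^{-1}(V) = {p1, p2, p4} ∉ τ ✗.
  V = {[p3]}: π^{-1}(V) = {p3} ∉ τ ✗.
  V = {[p1], [p3]}: π^{-1}(V) = {p1, p3} ∉ τ ✗.
  V = {[p2=p4], [p3]}: π^{-1}(V) = {p2, p3, p4} ∈ τ ✓.
  V = {[p1], [p2=p4], [p3]}: π^{-1}(V) = {p1, p2, p3, p4} ∈ τ ✓.
Open sets in the quotient: τ_Q = {{}, {[p2=p4], [p3]}, {[p1], [p2=p4], [p3]}} (3 elements).


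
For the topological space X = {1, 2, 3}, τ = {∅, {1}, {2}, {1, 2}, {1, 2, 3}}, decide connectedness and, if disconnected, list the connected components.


(X, τ) is connected.

Find clopen sets (U ∈ τ with X ∖ U ∈ τ):
  U = ∅, X ∖ U = {1, 2, 3} — both open, so U is clopen.
  U = {1, 2, 3}, X ∖ U = ∅ — both open, so U is clopen.
Only trivial clopens (∅ and X) exist, so (X, τ) is connected.
Compute connected components by grouping points that agree on all clopens:
  component: {1, 2, 3}


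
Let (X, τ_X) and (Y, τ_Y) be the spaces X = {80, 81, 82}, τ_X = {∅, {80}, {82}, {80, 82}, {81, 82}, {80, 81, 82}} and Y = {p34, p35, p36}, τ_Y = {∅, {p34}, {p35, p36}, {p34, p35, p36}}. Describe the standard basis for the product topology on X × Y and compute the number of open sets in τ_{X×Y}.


Basis B = {∅ × ∅, {80} × {p34}, {82} × {p34}, {80, 82} × {p34}, {80} × {p35, p36}, {81, 82} × {p34}, {82} × {p35, p36}, {80} × {p34, p35, p36}, {80, 81, 82} × {p34}, {82} × {p34, p35, p36}, {80, 82} × {p35, p36}, {81, 82} × {p35, p36}, {80, 82} × {p34, p35, p36}, {80, 81, 82} × {p35, p36}, {81, 82} × {p34, p35, p36}, {80, 81, 82} × {p34, p35, p36}}; |τ_{X×Y}| = 36.

Enumerate products U × V with U ∈ τ_X, V ∈ τ_Y (deduplicated):
  ∅ × ∅ = {} (∅)
  {80} × {p34} = {(80,p34)}
  {82} × {p34} = {(82,p34)}
  {80, 82} × {p34} = {(80,p34), (82,p34)}
  {80} × {p35, p36} = {(80,p35), (80,p36)}
  {81, 82} × {p34} = {(81,p34), (82,p34)}
  {82} × {p35, p36} = {(82,p35), (82,p36)}
  {80} × {p34, p35, p36} = {(80,p34), (80,p35), (80,p36)}
  {80, 81, 82} × {p34} = {(80,p34), (81,p34), (82,p34)}
  {82} × {p34, p35, p36} = {(82,p34), (82,p35), (82,p36)}
  {80, 82} × {p35, p36} = {(80,p35), (80,p36), (82,p35), (82,p36)}
  {81, 82} × {p35, p36} = {(81,p35), (81,p36), (82,p35), (82,p36)}
  {80, 82} × {p34, p35, p36} = {(80,p34), (80,p35), (80,p36), (82,p34), (82,p35), (82,p36)}
  {80, 81, 82} × {p35, p36} = {(80,p35), (80,p36), (81,p35), (81,p36), (82,p35), (82,p36)}
  {81, 82} × {p34, p35, p36} = {(81,p34), (81,p35), (81,p36), (82,p34), (82,p35), (82,p36)}
  {80, 81, 82} × {p34, p35, p36} = {(80,p34), (80,p35), (80,p36), (81,p34), (81,p35), (81,p36), (82,p34), (82,p35), (82,p36)}
These 16 distinct sets form the basis B.
Close under arbitrary unions to get τ_{X×Y}; counting gives |τ_{X×Y}| = 36.


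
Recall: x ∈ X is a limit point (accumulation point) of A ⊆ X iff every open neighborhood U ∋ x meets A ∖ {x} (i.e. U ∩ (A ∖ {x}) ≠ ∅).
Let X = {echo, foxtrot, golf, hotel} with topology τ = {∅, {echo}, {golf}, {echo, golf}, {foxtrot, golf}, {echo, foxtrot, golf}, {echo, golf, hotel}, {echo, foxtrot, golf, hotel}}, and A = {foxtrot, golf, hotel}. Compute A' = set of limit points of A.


A' = {foxtrot, hotel}

For each x ∈ X, list the open sets U ∈ τ with x ∈ U, then check whether U ∩ (A ∖ {x}) ≠ ∅ for every such U.
  x = echo: open {echo} ∋ x has {echo} ∩ (A ∖ {echo}) = ∅, so x is NOT a limit point.
  x = foxtrot: opens ∋ x are {foxtrot, golf}, {echo, foxtrot, golf}, {echo, foxtrot, golf, hotel}; each meets A ∖ {foxtrot}, so x IS a limit point.
  x = golf: open {golf} ∋ x has {golf} ∩ (A ∖ {golf}) = ∅, so x is NOT a limit point.
  x = hotel: opens ∋ x are {echo, golf, hotel}, {echo, foxtrot, golf, hotel}; each meets A ∖ {hotel}, so x IS a limit point.
Collecting: A' = {foxtrot, hotel}.


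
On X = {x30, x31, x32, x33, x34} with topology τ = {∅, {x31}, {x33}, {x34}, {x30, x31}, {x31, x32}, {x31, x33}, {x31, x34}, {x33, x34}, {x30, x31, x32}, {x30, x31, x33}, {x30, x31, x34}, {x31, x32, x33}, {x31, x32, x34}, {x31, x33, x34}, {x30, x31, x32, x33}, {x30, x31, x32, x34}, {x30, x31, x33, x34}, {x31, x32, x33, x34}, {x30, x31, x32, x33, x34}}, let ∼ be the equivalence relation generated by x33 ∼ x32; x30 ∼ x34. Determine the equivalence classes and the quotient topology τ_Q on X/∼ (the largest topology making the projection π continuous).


X/∼ = {[x30=x34], [x31], [x32=x33]}; |τ_Q| = 5.

Equivalence classes: [x30=x34], [x31], [x32=x33].
Quotient map π: X → X/∼ sends x30 ↦ [x30=x34], x31 ↦ [x31], x32 ↦ [x32=x33], x33 ↦ [x32=x33], x34 ↦ [x30=x34].
For each subset V ⊆ X/∼, compute π^{-1}(V) ⊆ X and check whether π^{-1}(V) ∈ τ. V is open in τ_Q iff π^{-1}(V) ∈ τ.
  V = {}: π^{-1}(V) = ∅ ∈ τ ✓.
  V = {[x30=x34]}: π^{-1}(V) = {x30, x34} ∉ τ ✗.
  V = {[x31]}: π^{-1}(V) = {x31} ∈ τ ✓.
  V = {[x30=x34], [x31]}: π^{-1}(V) = {x30, x31, x34} ∈ τ ✓.
  V = {[x32=x33]}: π^{-1}(V) = {x32, x33} ∉ τ ✗.
  V = {[x30=x34], [x32=x33]}: π^{-1}(V) = {x30, x32, x33, x34} ∉ τ ✗.
  V = {[x31], [x32=x33]}: π^{-1}(V) = {x31, x32, x33} ∈ τ ✓.
  V = {[x30=x34], [x31], [x32=x33]}: π^{-1}(V) = {x30, x31, x32, x33, x34} ∈ τ ✓.
Open sets in the quotient: τ_Q = {{}, {[x31]}, {[x30=x34], [x31]}, {[x31], [x32=x33]}, {[x30=x34], [x31], [x32=x33]}} (5 elements).


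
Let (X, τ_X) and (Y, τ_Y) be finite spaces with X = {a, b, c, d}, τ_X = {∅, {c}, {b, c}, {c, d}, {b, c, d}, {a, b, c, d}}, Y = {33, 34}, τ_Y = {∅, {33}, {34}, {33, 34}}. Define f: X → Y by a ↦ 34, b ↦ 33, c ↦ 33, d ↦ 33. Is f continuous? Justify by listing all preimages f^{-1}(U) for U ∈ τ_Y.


f is NOT continuous.

Compute f^{-1}(U) for each U ∈ τ_Y:
  U = ∅: f^{-1}(U) = ∅ ∈ τ_X ✓.
  U = {33}: f^{-1}(U) = {b, c, d} ∈ τ_X ✓.
  U = {34}: f^{-1}(U) = {a} ∉ τ_X ✗.
  U = {33, 34}: f^{-1}(U) = {a, b, c, d} ∈ τ_X ✓.
Found U = {34} with f^{-1}(U) = {a} not in τ_X. Therefore f is NOT continuous.


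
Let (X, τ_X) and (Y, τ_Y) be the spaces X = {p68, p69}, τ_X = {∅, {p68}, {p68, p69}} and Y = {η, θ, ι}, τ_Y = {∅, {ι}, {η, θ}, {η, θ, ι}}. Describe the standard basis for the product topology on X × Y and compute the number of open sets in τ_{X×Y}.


Basis B = {∅ × ∅, {p68} × {ι}, {p68} × {η, θ}, {p68, p69} × {ι}, {p68} × {η, θ, ι}, {p68, p69} × {η, θ}, {p68, p69} × {η, θ, ι}}; |τ_{X×Y}| = 9.

Enumerate products U × V with U ∈ τ_X, V ∈ τ_Y (deduplicated):
  ∅ × ∅ = {} (∅)
  {p68} × {ι} = {(p68,ι)}
  {p68} × {η, θ} = {(p68,η), (p68,θ)}
  {p68, p69} × {ι} = {(p68,ι), (p69,ι)}
  {p68} × {η, θ, ι} = {(p68,η), (p68,θ), (p68,ι)}
  {p68, p69} × {η, θ} = {(p68,η), (p68,θ), (p69,η), (p69,θ)}
  {p68, p69} × {η, θ, ι} = {(p68,η), (p68,θ), (p68,ι), (p69,η), (p69,θ), (p69,ι)}
These 7 distinct sets form the basis B.
Close under arbitrary unions to get τ_{X×Y}; counting gives |τ_{X×Y}| = 9.


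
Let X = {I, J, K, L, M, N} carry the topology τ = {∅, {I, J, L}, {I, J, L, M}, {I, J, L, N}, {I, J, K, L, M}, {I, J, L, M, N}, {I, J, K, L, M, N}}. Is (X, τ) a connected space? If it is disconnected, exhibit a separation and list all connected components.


(X, τ) is connected.

Find clopen sets (U ∈ τ with X ∖ U ∈ τ):
  U = ∅, X ∖ U = {I, J, K, L, M, N} — both open, so U is clopen.
  U = {I, J, K, L, M, N}, X ∖ U = ∅ — both open, so U is clopen.
Only trivial clopens (∅ and X) exist, so (X, τ) is connected.
Compute connected components by grouping points that agree on all clopens:
  component: {I, J, K, L, M, N}


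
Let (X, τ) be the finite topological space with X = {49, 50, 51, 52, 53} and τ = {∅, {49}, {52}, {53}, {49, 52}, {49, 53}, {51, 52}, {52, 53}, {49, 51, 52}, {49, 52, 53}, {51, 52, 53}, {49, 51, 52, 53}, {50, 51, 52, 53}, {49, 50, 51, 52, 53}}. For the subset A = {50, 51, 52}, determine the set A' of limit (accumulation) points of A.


A' = {50, 51}

For each x ∈ X, list the open sets U ∈ τ with x ∈ U, then check whether U ∩ (A ∖ {x}) ≠ ∅ for every such U.
  x = 49: open {49} ∋ x has {49} ∩ (A ∖ {49}) = ∅, so x is NOT a limit point.
  x = 50: opens ∋ x are {50, 51, 52, 53}, {49, 50, 51, 52, 53}; each meets A ∖ {50}, so x IS a limit point.
  x = 51: opens ∋ x are {51, 52}, {49, 51, 52}, {51, 52, 53}, {49, 51, 52, 53}, {50, 51, 52, 53}, {49, 50, 51, 52, 53}; each meets A ∖ {51}, so x IS a limit point.
  x = 52: open {52} ∋ x has {52} ∩ (A ∖ {52}) = ∅, so x is NOT a limit point.
  x = 53: open {53} ∋ x has {53} ∩ (A ∖ {53}) = ∅, so x is NOT a limit point.
Collecting: A' = {50, 51}.


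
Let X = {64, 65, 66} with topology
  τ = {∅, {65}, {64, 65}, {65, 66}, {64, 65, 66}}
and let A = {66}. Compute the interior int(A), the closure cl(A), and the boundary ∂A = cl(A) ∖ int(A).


int(A) = ∅, cl(A) = {66}, ∂A = {66}.

Closed sets in (X, τ) are complements of opens:
  closed(X, τ) = {∅, {64}, {66}, {64, 66}, {64, 65, 66}}.
int(A) = ⋃ {U ∈ τ : U ⊆ A}. Opens contained in A: ∅.
Taking the union of these: int(A) = ∅.
cl(A) = ⋂ {C closed : A ⊆ C}. Closed sets containing A: {66}, {64, 66}, {64, 65, 66}.
Intersecting these: cl(A) = {66}.
∂A = cl(A) ∖ int(A) = {66} ∖ ∅ = {66}.


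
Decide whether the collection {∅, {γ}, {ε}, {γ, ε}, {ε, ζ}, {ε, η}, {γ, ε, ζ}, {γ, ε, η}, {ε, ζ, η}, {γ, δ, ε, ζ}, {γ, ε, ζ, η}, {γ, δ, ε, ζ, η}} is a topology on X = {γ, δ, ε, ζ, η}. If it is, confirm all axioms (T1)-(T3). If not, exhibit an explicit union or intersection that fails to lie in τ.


τ IS a topology on X.

Axiom (T1): ∅ ∈ τ? Yes; X ∈ τ? Yes.
Axiom (T2/T3): check pairwise unions and intersections of members of τ.
All pairwise intersections and unions checked — each lies in τ. Therefore τ satisfies (T1), (T2), (T3): it IS a topology on X.


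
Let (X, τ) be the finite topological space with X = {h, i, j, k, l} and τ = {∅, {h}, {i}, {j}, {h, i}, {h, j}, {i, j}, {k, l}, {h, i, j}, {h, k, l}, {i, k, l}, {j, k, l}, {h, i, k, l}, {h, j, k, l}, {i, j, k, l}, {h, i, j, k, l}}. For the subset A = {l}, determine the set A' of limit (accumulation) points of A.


A' = {k}

For each x ∈ X, list the open sets U ∈ τ with x ∈ U, then check whether U ∩ (A ∖ {x}) ≠ ∅ for every such U.
  x = h: open {h} ∋ x has {h} ∩ (A ∖ {h}) = ∅, so x is NOT a limit point.
  x = i: open {i} ∋ x has {i} ∩ (A ∖ {i}) = ∅, so x is NOT a limit point.
  x = j: open {j} ∋ x has {j} ∩ (A ∖ {j}) = ∅, so x is NOT a limit point.
  x = k: opens ∋ x are {k, l}, {h, k, l}, {i, k, l}, {j, k, l}, {h, i, k, l}, {h, j, k, l}, {i, j, k, l}, {h, i, j, k, l}; each meets A ∖ {k}, so x IS a limit point.
  x = l: open {k, l} ∋ x has {k, l} ∩ (A ∖ {l}) = ∅, so x is NOT a limit point.
Collecting: A' = {k}.


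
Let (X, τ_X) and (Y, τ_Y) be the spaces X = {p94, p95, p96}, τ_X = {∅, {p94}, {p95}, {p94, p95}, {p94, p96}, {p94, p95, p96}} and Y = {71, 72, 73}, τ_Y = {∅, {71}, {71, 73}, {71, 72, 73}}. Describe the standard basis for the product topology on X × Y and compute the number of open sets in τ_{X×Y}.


Basis B = {∅ × ∅, {p94} × {71}, {p95} × {71}, {p94} × {71, 73}, {p94, p95} × {71}, {p94, p96} × {71}, {p95} × {71, 73}, {p94} × {71, 72, 73}, {p94, p95, p96} × {71}, {p95} × {71, 72, 73}, {p94, p95} × {71, 73}, {p94, p96} × {71, 73}, {p94, p95} × {71, 72, 73}, {p94, p96} × {71, 72, 73}, {p94, p95, p96} × {71, 73}, {p94, p95, p96} × {71, 72, 73}}; |τ_{X×Y}| = 40.

Enumerate products U × V with U ∈ τ_X, V ∈ τ_Y (deduplicated):
  ∅ × ∅ = {} (∅)
  {p94} × {71} = {(p94,71)}
  {p95} × {71} = {(p95,71)}
  {p94} × {71, 73} = {(p94,71), (p94,73)}
  {p94, p95} × {71} = {(p94,71), (p95,71)}
  {p94, p96} × {71} = {(p94,71), (p96,71)}
  {p95} × {71, 73} = {(p95,71), (p95,73)}
  {p94} × {71, 72, 73} = {(p94,71), (p94,72), (p94,73)}
  {p94, p95, p96} × {71} = {(p94,71), (p95,71), (p96,71)}
  {p95} × {71, 72, 73} = {(p95,71), (p95,72), (p95,73)}
  {p94, p95} × {71, 73} = {(p94,71), (p94,73), (p95,71), (p95,73)}
  {p94, p96} × {71, 73} = {(p94,71), (p94,73), (p96,71), (p96,73)}
  {p94, p95} × {71, 72, 73} = {(p94,71), (p94,72), (p94,73), (p95,71), (p95,72), (p95,73)}
  {p94, p96} × {71, 72, 73} = {(p94,71), (p94,72), (p94,73), (p96,71), (p96,72), (p96,73)}
  {p94, p95, p96} × {71, 73} = {(p94,71), (p94,73), (p95,71), (p95,73), (p96,71), (p96,73)}
  {p94, p95, p96} × {71, 72, 73} = {(p94,71), (p94,72), (p94,73), (p95,71), (p95,72), (p95,73), (p96,71), (p96,72), (p96,73)}
These 16 distinct sets form the basis B.
Close under arbitrary unions to get τ_{X×Y}; counting gives |τ_{X×Y}| = 40.


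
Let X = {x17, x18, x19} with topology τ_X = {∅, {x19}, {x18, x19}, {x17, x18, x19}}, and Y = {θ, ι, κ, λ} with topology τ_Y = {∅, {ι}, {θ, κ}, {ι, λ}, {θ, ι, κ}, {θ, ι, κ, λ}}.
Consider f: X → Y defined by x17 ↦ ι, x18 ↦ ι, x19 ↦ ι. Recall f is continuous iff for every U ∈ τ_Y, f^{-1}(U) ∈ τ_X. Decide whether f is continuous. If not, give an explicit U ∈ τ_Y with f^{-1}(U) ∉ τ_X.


f IS continuous.

Compute f^{-1}(U) for each U ∈ τ_Y:
  U = ∅: f^{-1}(U) = ∅ ∈ τ_X ✓.
  U = {ι}: f^{-1}(U) = {x17, x18, x19} ∈ τ_X ✓.
  U = {θ, κ}: f^{-1}(U) = ∅ ∈ τ_X ✓.
  U = {ι, λ}: f^{-1}(U) = {x17, x18, x19} ∈ τ_X ✓.
  U = {θ, ι, κ}: f^{-1}(U) = {x17, x18, x19} ∈ τ_X ✓.
  U = {θ, ι, κ, λ}: f^{-1}(U) = {x17, x18, x19} ∈ τ_X ✓.
Every preimage lies in τ_X, so f IS continuous.


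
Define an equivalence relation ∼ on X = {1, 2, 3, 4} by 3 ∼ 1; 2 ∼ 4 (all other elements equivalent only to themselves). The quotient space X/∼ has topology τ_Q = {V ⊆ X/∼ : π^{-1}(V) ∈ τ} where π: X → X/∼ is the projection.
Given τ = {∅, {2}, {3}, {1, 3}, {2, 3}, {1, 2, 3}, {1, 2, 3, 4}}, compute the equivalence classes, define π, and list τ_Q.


X/∼ = {[1=3], [2=4]}; |τ_Q| = 3.

Equivalence classes: [1=3], [2=4].
Quotient map π: X → X/∼ sends 1 ↦ [1=3], 2 ↦ [2=4], 3 ↦ [1=3], 4 ↦ [2=4].
For each subset V ⊆ X/∼, compute π^{-1}(V) ⊆ X and check whether π^{-1}(V) ∈ τ. V is open in τ_Q iff π^{-1}(V) ∈ τ.
  V = {}: π^{-1}(V) = ∅ ∈ τ ✓.
  V = {[1=3]}: π^{-1}(V) = {1, 3} ∈ τ ✓.
  V = {[2=4]}: π^{-1}(V) = {2, 4} ∉ τ ✗.
  V = {[1=3], [2=4]}: π^{-1}(V) = {1, 2, 3, 4} ∈ τ ✓.
Open sets in the quotient: τ_Q = {{}, {[1=3]}, {[1=3], [2=4]}} (3 elements).


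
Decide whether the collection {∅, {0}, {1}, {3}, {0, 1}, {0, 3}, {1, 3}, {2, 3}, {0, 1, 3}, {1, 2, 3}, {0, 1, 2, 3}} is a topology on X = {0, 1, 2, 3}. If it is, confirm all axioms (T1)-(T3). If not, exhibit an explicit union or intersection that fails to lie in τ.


τ is NOT a topology on X.

Axiom (T1): ∅ ∈ τ? Yes; X ∈ τ? Yes.
Axiom (T2/T3): check pairwise unions and intersections of members of τ.
Counterexample for (T2): {0} ∪ {2, 3} = {0, 2, 3} ∉ τ. Therefore τ is NOT a topology.


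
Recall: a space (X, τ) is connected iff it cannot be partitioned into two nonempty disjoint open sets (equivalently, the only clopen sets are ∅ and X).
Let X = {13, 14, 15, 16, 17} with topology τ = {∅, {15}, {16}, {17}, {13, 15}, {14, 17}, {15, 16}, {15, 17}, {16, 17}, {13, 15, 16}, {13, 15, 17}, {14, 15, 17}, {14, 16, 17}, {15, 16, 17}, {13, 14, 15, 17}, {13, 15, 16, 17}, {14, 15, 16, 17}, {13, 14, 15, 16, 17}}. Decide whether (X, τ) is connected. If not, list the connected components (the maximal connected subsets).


(X, τ) is disconnected; components = [{16}, {13, 15}, {14, 17}].

Find clopen sets (U ∈ τ with X ∖ U ∈ τ):
  U = ∅, X ∖ U = {13, 14, 15, 16, 17} — both open, so U is clopen.
  U = {16}, X ∖ U = {13, 14, 15, 17} — both open, so U is clopen.
  U = {13, 15}, X ∖ U = {14, 16, 17} — both open, so U is clopen.
  U = {14, 17}, X ∖ U = {13, 15, 16} — both open, so U is clopen.
  U = {13, 15, 16}, X ∖ U = {14, 17} — both open, so U is clopen.
  U = {14, 16, 17}, X ∖ U = {13, 15} — both open, so U is clopen.
  U = {13, 14, 15, 17}, X ∖ U = {16} — both open, so U is clopen.
  U = {13, 14, 15, 16, 17}, X ∖ U = ∅ — both open, so U is clopen.
Nontrivial clopen(s) exist: e.g. {13, 14, 15, 17}. So (X, τ) is disconnected.
Compute connected components by grouping points that agree on all clopens:
  component: {16}
  component: {13, 15}
  component: {14, 17}


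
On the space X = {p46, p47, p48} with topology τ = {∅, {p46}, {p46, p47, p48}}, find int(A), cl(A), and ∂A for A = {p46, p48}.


int(A) = {p46}, cl(A) = {p46, p47, p48}, ∂A = {p47, p48}.

Closed sets in (X, τ) are complements of opens:
  closed(X, τ) = {∅, {p47, p48}, {p46, p47, p48}}.
int(A) = ⋃ {U ∈ τ : U ⊆ A}. Opens contained in A: ∅, {p46}.
Taking the union of these: int(A) = {p46}.
cl(A) = ⋂ {C closed : A ⊆ C}. Closed sets containing A: {p46, p47, p48}.
Intersecting these: cl(A) = {p46, p47, p48}.
∂A = cl(A) ∖ int(A) = {p46, p47, p48} ∖ {p46} = {p47, p48}.


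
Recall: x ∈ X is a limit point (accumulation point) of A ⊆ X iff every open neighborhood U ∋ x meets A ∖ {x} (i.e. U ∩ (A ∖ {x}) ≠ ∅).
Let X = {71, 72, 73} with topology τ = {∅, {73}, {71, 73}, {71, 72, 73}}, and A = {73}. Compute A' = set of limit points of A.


A' = {71, 72}

For each x ∈ X, list the open sets U ∈ τ with x ∈ U, then check whether U ∩ (A ∖ {x}) ≠ ∅ for every such U.
  x = 71: opens ∋ x are {71, 73}, {71, 72, 73}; each meets A ∖ {71}, so x IS a limit point.
  x = 72: opens ∋ x are {71, 72, 73}; each meets A ∖ {72}, so x IS a limit point.
  x = 73: open {73} ∋ x has {73} ∩ (A ∖ {73}) = ∅, so x is NOT a limit point.
Collecting: A' = {71, 72}.


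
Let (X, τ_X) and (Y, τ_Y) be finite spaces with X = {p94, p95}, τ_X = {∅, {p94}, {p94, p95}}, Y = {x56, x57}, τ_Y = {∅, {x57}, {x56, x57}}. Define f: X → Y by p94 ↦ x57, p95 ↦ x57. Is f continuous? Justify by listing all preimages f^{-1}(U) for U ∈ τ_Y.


f IS continuous.

Compute f^{-1}(U) for each U ∈ τ_Y:
  U = ∅: f^{-1}(U) = ∅ ∈ τ_X ✓.
  U = {x57}: f^{-1}(U) = {p94, p95} ∈ τ_X ✓.
  U = {x56, x57}: f^{-1}(U) = {p94, p95} ∈ τ_X ✓.
Every preimage lies in τ_X, so f IS continuous.


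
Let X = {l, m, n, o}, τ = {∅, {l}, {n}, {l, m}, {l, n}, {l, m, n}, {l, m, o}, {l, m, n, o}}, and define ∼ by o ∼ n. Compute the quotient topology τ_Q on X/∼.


X/∼ = {[l], [m], [n=o]}; |τ_Q| = 4.

Equivalence classes: [l], [m], [n=o].
Quotient map π: X → X/∼ sends l ↦ [l], m ↦ [m], n ↦ [n=o], o ↦ [n=o].
For each subset V ⊆ X/∼, compute π^{-1}(V) ⊆ X and check whether π^{-1}(V) ∈ τ. V is open in τ_Q iff π^{-1}(V) ∈ τ.
  V = {}: π^{-1}(V) = ∅ ∈ τ ✓.
  V = {[l]}: π^{-1}(V) = {l} ∈ τ ✓.
  V = {[m]}: π^{-1}(V) = {m} ∉ τ ✗.
  V = {[l], [m]}: π^{-1}(V) = {l, m} ∈ τ ✓.
  V = {[n=o]}: π^{-1}(V) = {n, o} ∉ τ ✗.
  V = {[l], [n=o]}: π^{-1}(V) = {l, n, o} ∉ τ ✗.
  V = {[m], [n=o]}: π^{-1}(V) = {m, n, o} ∉ τ ✗.
  V = {[l], [m], [n=o]}: π^{-1}(V) = {l, m, n, o} ∈ τ ✓.
Open sets in the quotient: τ_Q = {{}, {[l]}, {[l], [m]}, {[l], [m], [n=o]}} (4 elements).


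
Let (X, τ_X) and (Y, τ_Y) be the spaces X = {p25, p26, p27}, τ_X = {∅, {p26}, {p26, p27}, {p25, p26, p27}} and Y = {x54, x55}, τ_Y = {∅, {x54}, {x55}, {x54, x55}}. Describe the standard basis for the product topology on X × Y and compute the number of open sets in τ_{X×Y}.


Basis B = {∅ × ∅, {p26} × {x54}, {p26} × {x55}, {p26} × {x54, x55}, {p26, p27} × {x54}, {p26, p27} × {x55}, {p25, p26, p27} × {x54}, {p25, p26, p27} × {x55}, {p26, p27} × {x54, x55}, {p25, p26, p27} × {x54, x55}}; |τ_{X×Y}| = 16.

Enumerate products U × V with U ∈ τ_X, V ∈ τ_Y (deduplicated):
  ∅ × ∅ = {} (∅)
  {p26} × {x54} = {(p26,x54)}
  {p26} × {x55} = {(p26,x55)}
  {p26} × {x54, x55} = {(p26,x54), (p26,x55)}
  {p26, p27} × {x54} = {(p26,x54), (p27,x54)}
  {p26, p27} × {x55} = {(p26,x55), (p27,x55)}
  {p25, p26, p27} × {x54} = {(p25,x54), (p26,x54), (p27,x54)}
  {p25, p26, p27} × {x55} = {(p25,x55), (p26,x55), (p27,x55)}
  {p26, p27} × {x54, x55} = {(p26,x54), (p26,x55), (p27,x54), (p27,x55)}
  {p25, p26, p27} × {x54, x55} = {(p25,x54), (p25,x55), (p26,x54), (p26,x55), (p27,x54), (p27,x55)}
These 10 distinct sets form the basis B.
Close under arbitrary unions to get τ_{X×Y}; counting gives |τ_{X×Y}| = 16.


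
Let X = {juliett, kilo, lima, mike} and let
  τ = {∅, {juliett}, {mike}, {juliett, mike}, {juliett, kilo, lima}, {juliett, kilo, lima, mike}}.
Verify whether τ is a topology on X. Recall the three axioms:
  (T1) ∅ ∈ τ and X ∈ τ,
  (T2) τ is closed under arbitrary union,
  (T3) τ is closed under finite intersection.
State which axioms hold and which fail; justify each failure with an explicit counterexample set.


τ IS a topology on X.

Axiom (T1): ∅ ∈ τ? Yes; X ∈ τ? Yes.
Axiom (T2/T3): check pairwise unions and intersections of members of τ.
All pairwise intersections and unions checked — each lies in τ. Therefore τ satisfies (T1), (T2), (T3): it IS a topology on X.


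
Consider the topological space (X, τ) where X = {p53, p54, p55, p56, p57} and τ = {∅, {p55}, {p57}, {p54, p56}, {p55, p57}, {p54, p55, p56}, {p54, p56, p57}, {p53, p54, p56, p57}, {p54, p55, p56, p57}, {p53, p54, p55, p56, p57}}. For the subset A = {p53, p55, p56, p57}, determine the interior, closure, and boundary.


int(A) = {p55, p57}, cl(A) = {p53, p54, p55, p56, p57}, ∂A = {p53, p54, p56}.

Closed sets in (X, τ) are complements of opens:
  closed(X, τ) = {∅, {p53}, {p55}, {p53, p55}, {p53, p57}, {p53, p54, p56}, {p53, p55, p57}, {p53, p54, p55, p56}, {p53, p54, p56, p57}, {p53, p54, p55, p56, p57}}.
int(A) = ⋃ {U ∈ τ : U ⊆ A}. Opens contained in A: ∅, {p55}, {p57}, {p55, p57}.
Taking the union of these: int(A) = {p55, p57}.
cl(A) = ⋂ {C closed : A ⊆ C}. Closed sets containing A: {p53, p54, p55, p56, p57}.
Intersecting these: cl(A) = {p53, p54, p55, p56, p57}.
∂A = cl(A) ∖ int(A) = {p53, p54, p55, p56, p57} ∖ {p55, p57} = {p53, p54, p56}.


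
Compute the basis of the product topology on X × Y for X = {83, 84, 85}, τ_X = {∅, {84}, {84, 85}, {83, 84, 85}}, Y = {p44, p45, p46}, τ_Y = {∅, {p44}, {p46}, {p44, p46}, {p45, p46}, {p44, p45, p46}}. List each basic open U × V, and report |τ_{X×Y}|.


Basis B = {∅ × ∅, {84} × {p44}, {84} × {p46}, {84} × {p44, p46}, {84, 85} × {p44}, {84} × {p45, p46}, {84, 85} × {p46}, {83, 84, 85} × {p44}, {83, 84, 85} × {p46}, {84} × {p44, p45, p46}, {84, 85} × {p44, p46}, {84, 85} × {p45, p46}, {83, 84, 85} × {p44, p46}, {83, 84, 85} × {p45, p46}, {84, 85} × {p44, p45, p46}, {83, 84, 85} × {p44, p45, p46}}; |τ_{X×Y}| = 40.

Enumerate products U × V with U ∈ τ_X, V ∈ τ_Y (deduplicated):
  ∅ × ∅ = {} (∅)
  {84} × {p44} = {(84,p44)}
  {84} × {p46} = {(84,p46)}
  {84} × {p44, p46} = {(84,p44), (84,p46)}
  {84, 85} × {p44} = {(84,p44), (85,p44)}
  {84} × {p45, p46} = {(84,p45), (84,p46)}
  {84, 85} × {p46} = {(84,p46), (85,p46)}
  {83, 84, 85} × {p44} = {(83,p44), (84,p44), (85,p44)}
  {83, 84, 85} × {p46} = {(83,p46), (84,p46), (85,p46)}
  {84} × {p44, p45, p46} = {(84,p44), (84,p45), (84,p46)}
  {84, 85} × {p44, p46} = {(84,p44), (84,p46), (85,p44), (85,p46)}
  {84, 85} × {p45, p46} = {(84,p45), (84,p46), (85,p45), (85,p46)}
  {83, 84, 85} × {p44, p46} = {(83,p44), (83,p46), (84,p44), (84,p46), (85,p44), (85,p46)}
  {83, 84, 85} × {p45, p46} = {(83,p45), (83,p46), (84,p45), (84,p46), (85,p45), (85,p46)}
  {84, 85} × {p44, p45, p46} = {(84,p44), (84,p45), (84,p46), (85,p44), (85,p45), (85,p46)}
  {83, 84, 85} × {p44, p45, p46} = {(83,p44), (83,p45), (83,p46), (84,p44), (84,p45), (84,p46), (85,p44), (85,p45), (85,p46)}
These 16 distinct sets form the basis B.
Close under arbitrary unions to get τ_{X×Y}; counting gives |τ_{X×Y}| = 40.


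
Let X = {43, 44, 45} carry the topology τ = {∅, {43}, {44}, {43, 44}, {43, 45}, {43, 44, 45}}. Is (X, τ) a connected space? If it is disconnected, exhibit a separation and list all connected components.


(X, τ) is disconnected; components = [{44}, {43, 45}].

Find clopen sets (U ∈ τ with X ∖ U ∈ τ):
  U = ∅, X ∖ U = {43, 44, 45} — both open, so U is clopen.
  U = {44}, X ∖ U = {43, 45} — both open, so U is clopen.
  U = {43, 45}, X ∖ U = {44} — both open, so U is clopen.
  U = {43, 44, 45}, X ∖ U = ∅ — both open, so U is clopen.
Nontrivial clopen(s) exist: e.g. {44}. So (X, τ) is disconnected.
Compute connected components by grouping points that agree on all clopens:
  component: {44}
  component: {43, 45}


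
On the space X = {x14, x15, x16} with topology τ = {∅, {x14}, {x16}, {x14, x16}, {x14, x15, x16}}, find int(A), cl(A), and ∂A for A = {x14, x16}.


int(A) = {x14, x16}, cl(A) = {x14, x15, x16}, ∂A = {x15}.

Closed sets in (X, τ) are complements of opens:
  closed(X, τ) = {∅, {x15}, {x14, x15}, {x15, x16}, {x14, x15, x16}}.
int(A) = ⋃ {U ∈ τ : U ⊆ A}. Opens contained in A: ∅, {x14}, {x16}, {x14, x16}.
Taking the union of these: int(A) = {x14, x16}.
cl(A) = ⋂ {C closed : A ⊆ C}. Closed sets containing A: {x14, x15, x16}.
Intersecting these: cl(A) = {x14, x15, x16}.
∂A = cl(A) ∖ int(A) = {x14, x15, x16} ∖ {x14, x16} = {x15}.


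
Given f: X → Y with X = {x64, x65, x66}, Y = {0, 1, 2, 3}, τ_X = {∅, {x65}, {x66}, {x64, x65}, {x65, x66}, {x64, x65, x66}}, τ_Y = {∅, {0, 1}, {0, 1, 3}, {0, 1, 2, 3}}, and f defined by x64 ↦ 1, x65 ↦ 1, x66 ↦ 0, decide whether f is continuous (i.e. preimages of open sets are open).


f IS continuous.

Compute f^{-1}(U) for each U ∈ τ_Y:
  U = ∅: f^{-1}(U) = ∅ ∈ τ_X ✓.
  U = {0, 1}: f^{-1}(U) = {x64, x65, x66} ∈ τ_X ✓.
  U = {0, 1, 3}: f^{-1}(U) = {x64, x65, x66} ∈ τ_X ✓.
  U = {0, 1, 2, 3}: f^{-1}(U) = {x64, x65, x66} ∈ τ_X ✓.
Every preimage lies in τ_X, so f IS continuous.


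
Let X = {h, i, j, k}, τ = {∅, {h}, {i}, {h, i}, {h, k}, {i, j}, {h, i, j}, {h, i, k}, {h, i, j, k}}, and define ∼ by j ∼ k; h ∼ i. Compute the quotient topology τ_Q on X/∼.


X/∼ = {[h=i], [j=k]}; |τ_Q| = 3.

Equivalence classes: [h=i], [j=k].
Quotient map π: X → X/∼ sends h ↦ [h=i], i ↦ [h=i], j ↦ [j=k], k ↦ [j=k].
For each subset V ⊆ X/∼, compute π^{-1}(V) ⊆ X and check whether π^{-1}(V) ∈ τ. V is open in τ_Q iff π^{-1}(V) ∈ τ.
  V = {}: π^{-1}(V) = ∅ ∈ τ ✓.
  V = {[h=i]}: π^{-1}(V) = {h, i} ∈ τ ✓.
  V = {[j=k]}: π^{-1}(V) = {j, k} ∉ τ ✗.
  V = {[h=i], [j=k]}: π^{-1}(V) = {h, i, j, k} ∈ τ ✓.
Open sets in the quotient: τ_Q = {{}, {[h=i]}, {[h=i], [j=k]}} (3 elements).


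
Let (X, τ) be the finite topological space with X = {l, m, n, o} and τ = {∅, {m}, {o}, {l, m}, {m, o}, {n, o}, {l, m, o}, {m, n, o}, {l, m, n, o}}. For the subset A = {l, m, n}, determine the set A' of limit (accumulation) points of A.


A' = {l}

For each x ∈ X, list the open sets U ∈ τ with x ∈ U, then check whether U ∩ (A ∖ {x}) ≠ ∅ for every such U.
  x = l: opens ∋ x are {l, m}, {l, m, o}, {l, m, n, o}; each meets A ∖ {l}, so x IS a limit point.
  x = m: open {m} ∋ x has {m} ∩ (A ∖ {m}) = ∅, so x is NOT a limit point.
  x = n: open {n, o} ∋ x has {n, o} ∩ (A ∖ {n}) = ∅, so x is NOT a limit point.
  x = o: open {o} ∋ x has {o} ∩ (A ∖ {o}) = ∅, so x is NOT a limit point.
Collecting: A' = {l}.


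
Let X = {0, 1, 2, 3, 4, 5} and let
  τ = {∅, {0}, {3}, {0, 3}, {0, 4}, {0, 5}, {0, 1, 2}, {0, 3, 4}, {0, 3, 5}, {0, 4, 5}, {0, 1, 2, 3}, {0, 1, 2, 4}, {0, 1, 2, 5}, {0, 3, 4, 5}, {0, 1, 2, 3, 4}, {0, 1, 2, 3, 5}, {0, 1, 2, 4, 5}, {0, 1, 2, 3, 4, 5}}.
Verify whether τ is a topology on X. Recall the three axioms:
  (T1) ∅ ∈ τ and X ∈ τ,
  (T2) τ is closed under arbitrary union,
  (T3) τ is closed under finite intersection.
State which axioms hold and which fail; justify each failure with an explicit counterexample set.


τ IS a topology on X.

Axiom (T1): ∅ ∈ τ? Yes; X ∈ τ? Yes.
Axiom (T2/T3): check pairwise unions and intersections of members of τ.
All pairwise intersections and unions checked — each lies in τ. Therefore τ satisfies (T1), (T2), (T3): it IS a topology on X.
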